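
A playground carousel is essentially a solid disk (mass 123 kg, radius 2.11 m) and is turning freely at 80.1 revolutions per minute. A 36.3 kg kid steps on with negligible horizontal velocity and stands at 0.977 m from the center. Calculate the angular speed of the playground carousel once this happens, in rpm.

ω_f ≈ 71.1 rpm

The added mass arrives with no angular momentum about the center, and any external torque about the center is negligible, so the system's angular momentum is conserved.
I_p = ½(123)(2.11)² = 273.8 kg·m².
Added inertia Σmr² = (36.3)(0.977)² = 34.65 kg·m²; I_f = 273.8 + 34.65 = 308.5 kg·m².
ω_f = I_p ω_i / I_f = (273.8)(80.1) / 308.5 = 71.10 rpm.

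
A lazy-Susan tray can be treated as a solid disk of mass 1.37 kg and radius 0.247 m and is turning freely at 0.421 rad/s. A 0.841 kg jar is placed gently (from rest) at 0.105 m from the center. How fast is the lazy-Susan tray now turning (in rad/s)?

ω_f ≈ 0.345 rad/s

No external torque acts about the center; L_before = L_after.
I_p = ½(1.37)(0.247)² = 0.04179 kg·m².
Added inertia Σmr² = (0.841)(0.105)² = 0.009272 kg·m²; I_f = 0.04179 + 0.009272 = 0.05106 kg·m².
ω_f = I_p ω_i / I_f = (0.04179)(0.421) / 0.05106 = 0.3446 rad/s.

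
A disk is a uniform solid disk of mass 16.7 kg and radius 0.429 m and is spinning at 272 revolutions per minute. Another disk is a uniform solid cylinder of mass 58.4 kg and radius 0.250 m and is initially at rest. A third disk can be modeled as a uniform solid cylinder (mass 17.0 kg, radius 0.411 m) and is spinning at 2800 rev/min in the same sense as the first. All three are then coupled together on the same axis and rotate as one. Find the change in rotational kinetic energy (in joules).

ΔKE ≈ -39800 J

The coupling torques are internal; angular momentum about the shared axis is conserved.
Moments of inertia: I_A = ½(16.7)(0.429)² = 1.537 kg·m²; I_B = ½(58.4)(0.250)² = 1.825 kg·m²; I_C = ½(17.0)(0.411)² = 1.436 kg·m².
Taking A's sense as positive: L = (1.537)(272) + (1.436)(2800) = 4438 kg·m²·rpm.
Combined I = 1.537 + 1.825 + 1.436 = 4.798 kg·m².
ω_f = L / I = 4438 / 4.798 = 925.1 rpm.
KE_i = ½ΣIω² = 62350 J; KE_f = ½(4.798)(96.88)² = 22510 J.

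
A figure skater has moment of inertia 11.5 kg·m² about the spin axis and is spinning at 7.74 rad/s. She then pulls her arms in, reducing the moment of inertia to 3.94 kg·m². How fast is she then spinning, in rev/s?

ω₂ ≈ 3.60 rev/s

Angular momentum about the spin axis is conserved since the torque about it is zero.
ω₂ = I₁ω₁ / I₂ = (11.50)(7.74 rad/s) / (3.940) = 22.59 rad/s = 3.596 rev/s.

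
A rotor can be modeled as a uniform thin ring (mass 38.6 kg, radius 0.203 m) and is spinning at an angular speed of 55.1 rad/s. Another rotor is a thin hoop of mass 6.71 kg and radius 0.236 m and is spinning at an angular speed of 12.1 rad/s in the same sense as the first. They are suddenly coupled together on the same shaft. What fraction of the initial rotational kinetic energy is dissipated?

fraction ≈ 0.115

No external torque acts about the common axis, so total angular momentum is conserved.
Moments of inertia: I_A = (38.6)(0.203)² = 1.591 kg·m²; I_B = (6.71)(0.236)² = 0.3737 kg·m².
Taking A's sense as positive: L = (1.591)(55.1) + (0.3737)(12.1) = 92.17 kg·m²·rad/s.
Combined I = 1.591 + 0.3737 = 1.964 kg·m².
ω_f = L / I = 92.17 / 1.964 = 46.92 rad/s.
KE_i = ½ΣIω² = 2442 J; KE_f = ½(1.964)(46.92)² = 2162 J.
Fraction dissipated = (KE_i − KE_f)/KE_i = 0.1146.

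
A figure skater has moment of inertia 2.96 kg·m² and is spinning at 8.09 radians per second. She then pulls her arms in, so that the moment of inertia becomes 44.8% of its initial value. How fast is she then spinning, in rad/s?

ω₂ ≈ 18.1 rad/s

With no external torque about the axis, L is conserved: I₁ω₁ = I₂ω₂.
I₂ = 0.448 × 2.96 = 1.326 kg·m².
ω₂ = I₁ω₁ / I₂ = (2.960)(8.09 rad/s) / (1.326) = 18.06 rad/s.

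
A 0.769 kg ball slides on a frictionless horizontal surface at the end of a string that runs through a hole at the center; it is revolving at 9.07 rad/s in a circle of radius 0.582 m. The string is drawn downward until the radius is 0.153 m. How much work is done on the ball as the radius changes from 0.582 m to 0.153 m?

W ≈ 144 J

No torque about the axis ⇒ m r₁² ω₁ = m r₂² ω₂.
ω₂ = ω₁ (r₁/r₂)² = (9.07)(0.582/0.153)² = 131.2 rad/s.
W = ΔKE = ½m(v₂² − v₁²) = 144.3 J.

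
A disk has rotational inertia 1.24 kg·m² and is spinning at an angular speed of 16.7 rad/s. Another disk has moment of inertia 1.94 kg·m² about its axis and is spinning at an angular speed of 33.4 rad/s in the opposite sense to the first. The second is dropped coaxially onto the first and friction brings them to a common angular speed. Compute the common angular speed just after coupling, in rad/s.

No external torque acts about the common axis, so total angular momentum is conserved.
Taking A's sense as positive: L = (1.240)(16.7) − (1.940)(33.4) = -44.09 kg·m²·rad/s.
Combined I = 1.240 + 1.940 = 3.180 kg·m².
ω_f = L / I = -44.09 / 3.180 = -13.86 rad/s.

|ω_f| ≈ 13.9 rad/s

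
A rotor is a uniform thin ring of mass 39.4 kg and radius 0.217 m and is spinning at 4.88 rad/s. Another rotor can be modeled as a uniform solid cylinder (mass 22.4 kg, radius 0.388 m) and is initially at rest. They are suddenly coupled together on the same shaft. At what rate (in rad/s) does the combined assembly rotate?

|ω_f| ≈ 2.56 rad/s

The coupling torques are internal; angular momentum about the shared axis is conserved.
Moments of inertia: I_A = (39.4)(0.217)² = 1.855 kg·m²; I_B = ½(22.4)(0.388)² = 1.686 kg·m².
Taking A's sense as positive: L = (1.855)(4.88) = 9.054 kg·m²·rad/s.
Combined I = 1.855 + 1.686 = 3.541 kg·m².
ω_f = L / I = 9.054 / 3.541 = 2.557 rad/s.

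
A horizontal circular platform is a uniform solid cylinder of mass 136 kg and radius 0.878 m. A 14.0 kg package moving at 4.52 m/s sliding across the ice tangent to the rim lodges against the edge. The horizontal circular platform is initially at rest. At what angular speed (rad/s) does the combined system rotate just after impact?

About the central axle the impulsive forces during the collision are internal, so angular momentum about that axis is conserved.
I_p = ½(136)(0.878)² = 52.42 kg·m². Taking the sense of the package's angular momentum as positive, L_{package} = m v R = (14.0)(4.52)(0.878) = 55.56 kg·m²/s.
L_i = 0 + 55.56 = 55.56 kg·m²/s.
After sticking, I_f = I_p + m R² = 52.42 + (14.0)(0.878)² = 63.21 kg·m².
ω_f = L_i / I_f = 55.56 / 63.21 = 0.8789 rad/s.

|ω_f| ≈ 0.879 rad/s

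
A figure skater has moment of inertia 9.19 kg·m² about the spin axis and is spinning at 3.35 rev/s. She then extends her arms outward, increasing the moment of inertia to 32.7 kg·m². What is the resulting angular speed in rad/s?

ω₂ ≈ 5.92 rad/s

No external torque acts about the spin axis, so angular momentum is conserved.
ω₂ = I₁ω₁ / I₂ = (9.190)(3.35 rev/s) / (32.70) = 0.9415 rev/s = 5.916 rad/s.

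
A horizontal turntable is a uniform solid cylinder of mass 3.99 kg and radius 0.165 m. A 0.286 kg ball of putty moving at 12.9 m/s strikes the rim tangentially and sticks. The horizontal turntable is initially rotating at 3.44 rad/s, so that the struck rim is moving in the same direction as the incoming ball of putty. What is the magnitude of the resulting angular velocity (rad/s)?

|ω_f| ≈ 12.8 rad/s

About the axle the impulsive forces during the collision are internal, so angular momentum about that axis is conserved.
I_p = ½(3.99)(0.165)² = 0.05431 kg·m². Taking the sense of the ball of putty's angular momentum as positive, L_{ball} = m v R = (0.286)(12.9)(0.165) = 0.6088 kg·m²/s.
L_i = +I_p ω_p + m v R = +(0.05431)(3.44) + 0.6088 = 0.7956 kg·m²/s.
After sticking, I_f = I_p + m R² = 0.05431 + (0.286)(0.165)² = 0.06210 kg·m².
ω_f = L_i / I_f = 0.7956 / 0.06210 = 12.81 rad/s.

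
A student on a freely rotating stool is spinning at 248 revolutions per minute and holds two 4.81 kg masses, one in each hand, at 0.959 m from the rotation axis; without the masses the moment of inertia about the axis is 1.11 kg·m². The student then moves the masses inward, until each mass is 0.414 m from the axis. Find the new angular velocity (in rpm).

With no external torque about the axis, L is conserved: I₁ω₁ = I₂ω₂.
I₁ = 1.11 + 2(4.81)(0.959)² = 9.957 kg·m²; I₂ = 1.11 + 2(4.81)(0.414)² = 2.759 kg·m².
ω₂ = I₁ω₁ / I₂ = (9.957)(248 rpm) / (2.759) = 895.1 rpm.

ω₂ ≈ 895 rpm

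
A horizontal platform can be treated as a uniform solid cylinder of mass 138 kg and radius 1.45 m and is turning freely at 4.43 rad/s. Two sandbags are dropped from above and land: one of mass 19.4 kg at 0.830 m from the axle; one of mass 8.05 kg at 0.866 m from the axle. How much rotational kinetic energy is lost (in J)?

No external torque acts about the axle; L_before = L_after.
I_p = ½(138)(1.45)² = 145.1 kg·m².
Added inertia Σmr² = (19.4)(0.830)² + (8.05)(0.866)² = 19.40 kg·m²; I_f = 145.1 + 19.40 = 164.5 kg·m².
ω_f = I_p ω_i / I_f = (145.1)(4.43) / 164.5 = 3.907 rad/s.
KE_i = ½(145.1)(4.430 rad/s)² = 1424 J; KE_f = ½(164.5)(3.907)² = 1256 J.

energy lost ≈ 168 J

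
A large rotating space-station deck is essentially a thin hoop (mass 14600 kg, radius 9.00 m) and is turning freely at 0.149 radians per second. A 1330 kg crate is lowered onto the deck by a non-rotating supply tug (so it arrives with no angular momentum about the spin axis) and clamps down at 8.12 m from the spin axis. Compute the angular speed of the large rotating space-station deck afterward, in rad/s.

ω_f ≈ 0.139 rad/s

No external torque acts about the spin axis; L_before = L_after.
I_p = (14600)(9.00)² = 1.183e+06 kg·m².
Added inertia Σmr² = (1330)(8.12)² = 87690 kg·m²; I_f = 1.183e+06 + 87690 = 1.270e+06 kg·m².
ω_f = I_p ω_i / I_f = (1.183e+06)(0.149) / 1.270e+06 = 0.1387 rad/s.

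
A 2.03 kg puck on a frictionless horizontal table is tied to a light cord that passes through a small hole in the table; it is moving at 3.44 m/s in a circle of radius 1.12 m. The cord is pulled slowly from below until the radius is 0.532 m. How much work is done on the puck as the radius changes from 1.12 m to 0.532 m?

W ≈ 41.2 J

Central (radial) force ⇒ zero torque about the center ⇒ m v r is constant.
v₂ = v₁ r₁ / r₂ = (3.44)(1.12) / (0.532) = 7.242 m/s.
W = ΔKE = ½m(v₂² − v₁²) = 41.22 J.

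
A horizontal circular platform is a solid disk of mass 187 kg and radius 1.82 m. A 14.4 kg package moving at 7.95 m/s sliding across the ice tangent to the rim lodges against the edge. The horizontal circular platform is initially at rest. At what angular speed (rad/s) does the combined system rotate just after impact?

The axle reaction passes through the central axle and exerts no torque about it; angular momentum about the central axle is conserved through the impact.
I_p = ½(187)(1.82)² = 309.7 kg·m². Taking the sense of the package's angular momentum as positive, L_{package} = m v R = (14.4)(7.95)(1.82) = 208.4 kg·m²/s.
L_i = 0 + 208.4 = 208.4 kg·m²/s.
After sticking, I_f = I_p + m R² = 309.7 + (14.4)(1.82)² = 357.4 kg·m².
ω_f = L_i / I_f = 208.4 / 357.4 = 0.5830 rad/s.

|ω_f| ≈ 0.583 rad/s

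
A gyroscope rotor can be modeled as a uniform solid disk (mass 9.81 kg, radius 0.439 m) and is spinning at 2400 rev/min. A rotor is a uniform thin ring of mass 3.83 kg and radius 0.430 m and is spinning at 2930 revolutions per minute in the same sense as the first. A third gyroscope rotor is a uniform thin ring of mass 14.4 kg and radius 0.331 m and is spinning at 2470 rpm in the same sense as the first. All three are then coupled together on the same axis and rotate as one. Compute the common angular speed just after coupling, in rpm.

|ω_f| ≈ 2550 rpm

The coupling torques are internal; angular momentum about the shared axis is conserved.
Moments of inertia: I_A = ½(9.81)(0.439)² = 0.9453 kg·m²; I_B = (3.83)(0.430)² = 0.7082 kg·m²; I_C = (14.4)(0.331)² = 1.578 kg·m².
Taking A's sense as positive: L = (0.9453)(2400) + (0.7082)(2930) + (1.578)(2470) = 8241 kg·m²·rpm.
Combined I = 0.9453 + 0.7082 + 1.578 = 3.231 kg·m².
ω_f = L / I = 8241 / 3.231 = 2550 rpm.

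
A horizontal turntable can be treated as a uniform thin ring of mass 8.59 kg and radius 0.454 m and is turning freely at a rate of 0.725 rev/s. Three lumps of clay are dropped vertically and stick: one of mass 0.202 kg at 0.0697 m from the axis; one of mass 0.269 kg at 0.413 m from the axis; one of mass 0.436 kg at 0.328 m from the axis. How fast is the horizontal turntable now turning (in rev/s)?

No external torque acts about the axis; L_before = L_after.
I_p = (8.59)(0.454)² = 1.771 kg·m².
Added inertia Σmr² = (0.202)(0.0697)² + (0.269)(0.413)² + (0.436)(0.328)² = 0.09377 kg·m²; I_f = 1.771 + 0.09377 = 1.864 kg·m².
ω_f = I_p ω_i / I_f = (1.771)(0.725) / 1.864 = 0.6885 rev/s.

ω_f ≈ 0.689 rev/s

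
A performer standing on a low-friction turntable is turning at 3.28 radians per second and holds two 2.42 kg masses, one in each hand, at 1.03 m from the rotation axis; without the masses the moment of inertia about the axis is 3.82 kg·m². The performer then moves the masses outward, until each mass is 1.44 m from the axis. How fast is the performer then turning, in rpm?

No external torque acts about the spin axis, so angular momentum is conserved.
I₁ = 3.82 + 2(2.42)(1.03)² = 8.955 kg·m²; I₂ = 3.82 + 2(2.42)(1.44)² = 13.86 kg·m².
ω₂ = I₁ω₁ / I₂ = (8.955)(3.28 rad/s) / (13.86) = 2.120 rad/s = 20.24 rpm.

ω₂ ≈ 20.2 rpm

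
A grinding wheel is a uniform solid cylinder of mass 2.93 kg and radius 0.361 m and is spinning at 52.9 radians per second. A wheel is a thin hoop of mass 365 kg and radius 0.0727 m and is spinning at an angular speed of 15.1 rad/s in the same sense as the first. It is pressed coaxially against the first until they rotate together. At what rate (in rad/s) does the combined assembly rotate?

The coupling torques are internal; angular momentum about the shared axis is conserved.
Moments of inertia: I_A = ½(2.93)(0.361)² = 0.1909 kg·m²; I_B = (365)(0.0727)² = 1.929 kg·m².
Taking A's sense as positive: L = (0.1909)(52.9) + (1.929)(15.1) = 39.23 kg·m²·rad/s.
Combined I = 0.1909 + 1.929 = 2.120 kg·m².
ω_f = L / I = 39.23 / 2.120 = 18.50 rad/s.

|ω_f| ≈ 18.5 rad/s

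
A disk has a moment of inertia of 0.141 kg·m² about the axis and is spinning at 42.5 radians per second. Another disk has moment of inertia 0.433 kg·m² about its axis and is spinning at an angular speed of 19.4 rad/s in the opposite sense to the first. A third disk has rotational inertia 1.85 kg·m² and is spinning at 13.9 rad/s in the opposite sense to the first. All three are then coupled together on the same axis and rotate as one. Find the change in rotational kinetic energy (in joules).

ΔKE ≈ -224 J

No external torque acts about the common axis, so total angular momentum is conserved.
Taking A's sense as positive: L = (0.1410)(42.5) − (0.4330)(19.4) − (1.850)(13.9) = -28.12 kg·m²·rad/s.
Combined I = 0.1410 + 0.4330 + 1.850 = 2.424 kg·m².
ω_f = L / I = -28.12 / 2.424 = -11.60 rad/s.
KE_i = ½ΣIω² = 387.5 J; KE_f = ½(2.424)(11.60)² = 163.1 J.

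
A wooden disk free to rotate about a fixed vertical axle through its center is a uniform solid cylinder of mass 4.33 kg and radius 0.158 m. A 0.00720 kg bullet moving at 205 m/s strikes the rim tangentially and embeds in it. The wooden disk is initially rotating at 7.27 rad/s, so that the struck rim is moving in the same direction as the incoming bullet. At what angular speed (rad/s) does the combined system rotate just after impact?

About the axle the impulsive forces during the collision are internal, so angular momentum about that axis is conserved.
I_p = ½(4.33)(0.158)² = 0.05405 kg·m². Taking the sense of the bullet's angular momentum as positive, L_{bullet} = m v R = (0.00720)(205)(0.158) = 0.2332 kg·m²/s.
L_i = +I_p ω_p + m v R = +(0.05405)(7.27) + 0.2332 = 0.6261 kg·m²/s.
After sticking, I_f = I_p + m R² = 0.05405 + (0.00720)(0.158)² = 0.05423 kg·m².
ω_f = L_i / I_f = 0.6261 / 0.05423 = 11.55 rad/s.

|ω_f| ≈ 11.5 rad/s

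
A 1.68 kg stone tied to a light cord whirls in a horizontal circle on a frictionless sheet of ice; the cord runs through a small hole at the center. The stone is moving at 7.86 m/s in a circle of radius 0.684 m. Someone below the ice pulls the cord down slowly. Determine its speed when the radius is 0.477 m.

The only horizontal force on the mass is along the cord (radial), so it exerts no torque about the hole and angular momentum m v r is conserved.
v₂ = v₁ r₁ / r₂ = (7.86)(0.684) / (0.477) = 11.27 m/s.

v₂ ≈ 11.3 m/s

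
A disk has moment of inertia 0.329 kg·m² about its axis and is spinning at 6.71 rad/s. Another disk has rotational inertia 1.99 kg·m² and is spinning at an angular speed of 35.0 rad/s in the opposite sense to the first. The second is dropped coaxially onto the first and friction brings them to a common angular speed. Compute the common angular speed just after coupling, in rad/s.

No external torque acts about the common axis, so total angular momentum is conserved.
Taking A's sense as positive: L = (0.3290)(6.71) − (1.990)(35.0) = -67.44 kg·m²·rad/s.
Combined I = 0.3290 + 1.990 = 2.319 kg·m².
ω_f = L / I = -67.44 / 2.319 = -29.08 rad/s.

|ω_f| ≈ 29.1 rad/s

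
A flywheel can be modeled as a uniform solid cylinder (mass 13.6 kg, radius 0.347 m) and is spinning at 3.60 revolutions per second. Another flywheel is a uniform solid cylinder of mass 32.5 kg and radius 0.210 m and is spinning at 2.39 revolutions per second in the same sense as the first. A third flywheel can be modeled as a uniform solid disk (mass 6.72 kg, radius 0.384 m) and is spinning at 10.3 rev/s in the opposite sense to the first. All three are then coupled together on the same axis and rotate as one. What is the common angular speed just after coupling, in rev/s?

|ω_f| ≈ 0.218 rev/s

No external torque acts about the common axis, so total angular momentum is conserved.
Moments of inertia: I_A = ½(13.6)(0.347)² = 0.8188 kg·m²; I_B = ½(32.5)(0.210)² = 0.7166 kg·m²; I_C = ½(6.72)(0.384)² = 0.4955 kg·m².
Taking A's sense as positive: L = (0.8188)(3.60) + (0.7166)(2.39) − (0.4955)(10.3) = -0.4428 kg·m²·rev/s.
Combined I = 0.8188 + 0.7166 + 0.4955 = 2.031 kg·m².
ω_f = L / I = -0.4428 / 2.031 = -0.2180 rev/s.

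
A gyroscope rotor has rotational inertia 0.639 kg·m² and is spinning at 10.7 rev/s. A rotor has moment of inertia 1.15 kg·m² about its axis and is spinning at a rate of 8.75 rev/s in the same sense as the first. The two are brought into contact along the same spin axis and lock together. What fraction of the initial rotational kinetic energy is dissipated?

No external torque acts about the common axis, so total angular momentum is conserved.
Taking A's sense as positive: L = (0.6390)(10.7) + (1.150)(8.75) = 16.90 kg·m²·rev/s.
Combined I = 0.6390 + 1.150 = 1.789 kg·m².
ω_f = L / I = 16.90 / 1.789 = 9.447 rev/s.
KE_i = ½ΣIω² = 3182 J; KE_f = ½(1.789)(59.35)² = 3151 J.
Fraction dissipated = (KE_i − KE_f)/KE_i = 0.009689.

fraction ≈ 0.00969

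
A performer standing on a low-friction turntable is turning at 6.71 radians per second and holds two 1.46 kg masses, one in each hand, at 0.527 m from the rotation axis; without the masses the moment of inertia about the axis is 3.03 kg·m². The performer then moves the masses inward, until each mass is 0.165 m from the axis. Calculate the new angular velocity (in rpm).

No external torque acts about the spin axis, so angular momentum is conserved.
I₁ = 3.03 + 2(1.46)(0.527)² = 3.841 kg·m²; I₂ = 3.03 + 2(1.46)(0.165)² = 3.109 kg·m².
ω₂ = I₁ω₁ / I₂ = (3.841)(6.71 rad/s) / (3.109) = 8.288 rad/s = 79.15 rpm.

ω₂ ≈ 79.1 rpm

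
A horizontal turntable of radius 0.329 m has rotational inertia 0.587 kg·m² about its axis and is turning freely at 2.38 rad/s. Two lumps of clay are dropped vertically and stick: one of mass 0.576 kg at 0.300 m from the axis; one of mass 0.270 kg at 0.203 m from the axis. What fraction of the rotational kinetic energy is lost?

The added mass arrives with no angular momentum about the axis, and any external torque about the axis is negligible, so the system's angular momentum is conserved.
Added inertia Σmr² = (0.576)(0.300)² + (0.270)(0.203)² = 0.06297 kg·m²; I_f = 0.5870 + 0.06297 = 0.6500 kg·m².
ω_f = I_p ω_i / I_f = (0.5870)(2.38) / 0.6500 = 2.149 rad/s.
KE_i = ½(0.5870)(2.380 rad/s)² = 1.663 J; KE_f = ½(0.6500)(2.149)² = 1.501 J.
Fraction lost = 0.09688.

fraction ≈ 0.0969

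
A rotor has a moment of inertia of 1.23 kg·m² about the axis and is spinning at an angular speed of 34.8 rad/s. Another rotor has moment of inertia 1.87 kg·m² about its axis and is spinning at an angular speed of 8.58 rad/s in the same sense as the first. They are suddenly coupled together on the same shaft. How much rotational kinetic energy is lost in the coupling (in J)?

ΔKE lost ≈ 255 J

No external torque acts about the common axis, so total angular momentum is conserved.
Taking A's sense as positive: L = (1.230)(34.8) + (1.870)(8.58) = 58.85 kg·m²·rad/s.
Combined I = 1.230 + 1.870 = 3.100 kg·m².
ω_f = L / I = 58.85 / 3.100 = 18.98 rad/s.
KE_i = ½ΣIω² = 813.6 J; KE_f = ½(3.100)(18.98)² = 558.6 J.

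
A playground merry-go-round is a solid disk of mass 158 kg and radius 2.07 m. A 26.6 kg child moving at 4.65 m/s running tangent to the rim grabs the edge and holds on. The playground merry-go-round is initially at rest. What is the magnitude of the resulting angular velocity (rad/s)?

|ω_f| ≈ 0.566 rad/s

The axle reaction passes through the axle and exerts no torque about it; angular momentum about the axle is conserved through the impact.
I_p = ½(158)(2.07)² = 338.5 kg·m². Taking the sense of the child's angular momentum as positive, L_{child} = m v R = (26.6)(4.65)(2.07) = 256.0 kg·m²/s.
L_i = 0 + 256.0 = 256.0 kg·m²/s.
After sticking, I_f = I_p + m R² = 338.5 + (26.6)(2.07)² = 452.5 kg·m².
ω_f = L_i / I_f = 256.0 / 452.5 = 0.5658 rad/s.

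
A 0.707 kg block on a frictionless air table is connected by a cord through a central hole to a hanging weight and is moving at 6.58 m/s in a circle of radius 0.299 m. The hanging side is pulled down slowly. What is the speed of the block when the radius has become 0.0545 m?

v₂ ≈ 36.1 m/s

The only horizontal force on the mass is along the cord (radial), so it exerts no torque about the hole and angular momentum m v r is conserved.
v₂ = v₁ r₁ / r₂ = (6.58)(0.299) / (0.0545) = 36.10 m/s.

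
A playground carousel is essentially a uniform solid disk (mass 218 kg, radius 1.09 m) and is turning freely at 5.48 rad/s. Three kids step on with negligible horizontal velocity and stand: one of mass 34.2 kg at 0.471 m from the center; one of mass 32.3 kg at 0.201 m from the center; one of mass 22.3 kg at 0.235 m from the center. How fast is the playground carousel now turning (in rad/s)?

ω_f ≈ 5.08 rad/s

No external torque acts about the center; L_before = L_after.
I_p = ½(218)(1.09)² = 129.5 kg·m².
Added inertia Σmr² = (34.2)(0.471)² + (32.3)(0.201)² + (22.3)(0.235)² = 10.12 kg·m²; I_f = 129.5 + 10.12 = 139.6 kg·m².
ω_f = I_p ω_i / I_f = (129.5)(5.48) / 139.6 = 5.083 rad/s.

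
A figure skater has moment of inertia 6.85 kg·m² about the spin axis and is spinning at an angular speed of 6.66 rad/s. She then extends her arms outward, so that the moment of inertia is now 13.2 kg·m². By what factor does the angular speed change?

ω₂/ω₁ ≈ 0.519

With no external torque about the axis, L is conserved: I₁ω₁ = I₂ω₂.
ω₂/ω₁ = I₁/I₂ = 6.850 / 13.20 = 0.5189.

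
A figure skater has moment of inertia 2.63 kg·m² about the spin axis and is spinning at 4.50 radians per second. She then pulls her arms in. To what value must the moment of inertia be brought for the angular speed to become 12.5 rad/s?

I₂ ≈ 0.947 kg·m²

With no external torque about the axis, L is conserved: I₁ω₁ = I₂ω₂.
I₂ = I₁ω₁ / ω₂ = (2.63)(4.50) / (12.5) = 0.9468 kg·m².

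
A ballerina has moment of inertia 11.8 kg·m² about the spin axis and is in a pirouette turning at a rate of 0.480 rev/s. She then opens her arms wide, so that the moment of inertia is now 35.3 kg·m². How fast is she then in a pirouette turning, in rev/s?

ω₂ ≈ 0.160 rev/s

With no external torque about the axis, L is conserved: I₁ω₁ = I₂ω₂.
ω₂ = I₁ω₁ / I₂ = (11.80)(0.480 rev/s) / (35.30) = 0.1605 rev/s.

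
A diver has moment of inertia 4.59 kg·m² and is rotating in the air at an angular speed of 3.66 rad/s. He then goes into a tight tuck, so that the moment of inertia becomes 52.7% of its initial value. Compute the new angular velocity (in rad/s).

With no external torque about the axis, L is conserved: I₁ω₁ = I₂ω₂.
I₂ = 0.527 × 4.59 = 2.419 kg·m².
ω₂ = I₁ω₁ / I₂ = (4.590)(3.66 rad/s) / (2.419) = 6.945 rad/s.

ω₂ ≈ 6.94 rad/s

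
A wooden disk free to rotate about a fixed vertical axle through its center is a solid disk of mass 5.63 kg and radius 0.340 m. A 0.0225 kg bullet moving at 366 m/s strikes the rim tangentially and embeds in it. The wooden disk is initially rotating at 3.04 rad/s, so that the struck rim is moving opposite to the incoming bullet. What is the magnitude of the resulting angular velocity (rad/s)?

The axle reaction passes through the axle and exerts no torque about it; angular momentum about the axle is conserved through the impact.
I_p = ½(5.63)(0.340)² = 0.3254 kg·m². Taking the sense of the bullet's angular momentum as positive, L_{bullet} = m v R = (0.0225)(366)(0.340) = 2.800 kg·m²/s.
L_i = −I_p ω_p + m v R = −(0.3254)(3.04) + 2.800 = 1.811 kg·m²/s.
After sticking, I_f = I_p + m R² = 0.3254 + (0.0225)(0.340)² = 0.3280 kg·m².
ω_f = L_i / I_f = 1.811 / 0.3280 = 5.520 rad/s.

|ω_f| ≈ 5.52 rad/s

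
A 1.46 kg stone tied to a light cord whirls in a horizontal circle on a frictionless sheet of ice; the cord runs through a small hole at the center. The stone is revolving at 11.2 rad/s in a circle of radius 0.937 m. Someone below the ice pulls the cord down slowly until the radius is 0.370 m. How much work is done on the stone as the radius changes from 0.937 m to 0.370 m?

No torque about the axis ⇒ m r₁² ω₁ = m r₂² ω₂.
ω₂ = ω₁ (r₁/r₂)² = (11.2)(0.937/0.370)² = 71.83 rad/s.
W = ΔKE = ½m(v₂² − v₁²) = 435.2 J.

W ≈ 435 J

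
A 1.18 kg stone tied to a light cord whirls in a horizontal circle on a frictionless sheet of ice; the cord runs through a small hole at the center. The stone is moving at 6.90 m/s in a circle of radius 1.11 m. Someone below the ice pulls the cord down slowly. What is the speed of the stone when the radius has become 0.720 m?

v₂ ≈ 10.6 m/s

The only horizontal force on the mass is along the cord (radial), so it exerts no torque about the hole and angular momentum m v r is conserved.
v₂ = v₁ r₁ / r₂ = (6.90)(1.11) / (0.720) = 10.64 m/s.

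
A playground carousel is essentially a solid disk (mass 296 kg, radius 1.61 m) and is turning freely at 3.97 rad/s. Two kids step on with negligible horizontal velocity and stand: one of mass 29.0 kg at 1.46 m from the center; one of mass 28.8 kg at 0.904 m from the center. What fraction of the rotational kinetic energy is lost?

No external torque acts about the center; L_before = L_after.
I_p = ½(296)(1.61)² = 383.6 kg·m².
Added inertia Σmr² = (29.0)(1.46)² + (28.8)(0.904)² = 85.35 kg·m²; I_f = 383.6 + 85.35 = 469.0 kg·m².
ω_f = I_p ω_i / I_f = (383.6)(3.97) / 469.0 = 3.247 rad/s.
KE_i = ½(383.6)(3.970 rad/s)² = 3023 J; KE_f = ½(469.0)(3.247)² = 2473 J.
Fraction lost = 0.1820.

fraction ≈ 0.182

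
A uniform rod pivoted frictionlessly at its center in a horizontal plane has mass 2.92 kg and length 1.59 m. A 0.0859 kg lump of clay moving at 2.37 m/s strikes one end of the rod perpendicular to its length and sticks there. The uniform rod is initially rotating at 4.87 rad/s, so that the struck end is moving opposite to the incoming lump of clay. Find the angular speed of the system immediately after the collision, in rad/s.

|ω_f| ≈ 4.23 rad/s

About the pivot the impulsive forces during the collision are internal, so angular momentum about that axis is conserved.
I_p = (1/12)(2.92)(1.59)² = 0.6152 kg·m². Taking the sense of the lump of clay's angular momentum as positive, L_{lump} = m v R = (0.0859)(2.37)(1.59/2) = 0.1618 kg·m²/s.
L_i = −I_p ω_p + m v R = −(0.6152)(4.87) + 0.1618 = -2.834 kg·m²/s.
After sticking, I_f = I_p + m R² = 0.6152 + (0.0859)(1.59/2)² = 0.6695 kg·m².
ω_f = L_i / I_f = -2.834 / 0.6695 = -4.233 rad/s.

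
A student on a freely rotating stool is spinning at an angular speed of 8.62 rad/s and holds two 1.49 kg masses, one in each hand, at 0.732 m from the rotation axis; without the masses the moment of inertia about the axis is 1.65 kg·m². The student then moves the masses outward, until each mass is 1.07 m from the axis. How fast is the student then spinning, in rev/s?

ω₂ ≈ 0.880 rev/s

No external torque acts about the spin axis, so angular momentum is conserved.
I₁ = 1.65 + 2(1.49)(0.732)² = 3.247 kg·m²; I₂ = 1.65 + 2(1.49)(1.07)² = 5.062 kg·m².
ω₂ = I₁ω₁ / I₂ = (3.247)(8.62 rad/s) / (5.062) = 5.529 rad/s = 0.8800 rev/s.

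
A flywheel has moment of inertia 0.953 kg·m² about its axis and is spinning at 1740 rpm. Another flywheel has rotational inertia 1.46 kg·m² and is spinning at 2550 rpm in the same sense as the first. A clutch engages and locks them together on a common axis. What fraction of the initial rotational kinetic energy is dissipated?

The coupling torques are internal; angular momentum about the shared axis is conserved.
Taking A's sense as positive: L = (0.9530)(1740) + (1.460)(2550) = 5381 kg·m²·rpm.
Combined I = 0.9530 + 1.460 = 2.413 kg·m².
ω_f = L / I = 5381 / 2.413 = 2230 rpm.
KE_i = ½ΣIω² = 67880 J; KE_f = ½(2.413)(233.5)² = 65800 J.
Fraction dissipated = (KE_i − KE_f)/KE_i = 0.03056.

fraction ≈ 0.0306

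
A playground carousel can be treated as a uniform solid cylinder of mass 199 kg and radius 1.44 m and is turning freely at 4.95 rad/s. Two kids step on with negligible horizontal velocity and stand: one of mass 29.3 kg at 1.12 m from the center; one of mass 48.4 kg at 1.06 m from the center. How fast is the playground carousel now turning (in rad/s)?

ω_f ≈ 3.43 rad/s

No external torque acts about the center; L_before = L_after.
I_p = ½(199)(1.44)² = 206.3 kg·m².
Added inertia Σmr² = (29.3)(1.12)² + (48.4)(1.06)² = 91.14 kg·m²; I_f = 206.3 + 91.14 = 297.5 kg·m².
ω_f = I_p ω_i / I_f = (206.3)(4.95) / 297.5 = 3.433 rad/s.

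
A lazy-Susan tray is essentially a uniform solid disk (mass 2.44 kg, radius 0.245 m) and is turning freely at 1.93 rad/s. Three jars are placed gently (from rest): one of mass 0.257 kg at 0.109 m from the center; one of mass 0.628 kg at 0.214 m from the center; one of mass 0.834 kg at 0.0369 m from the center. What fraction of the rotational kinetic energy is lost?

The added mass arrives with no angular momentum about the center, and any external torque about the center is negligible, so the system's angular momentum is conserved.
I_p = ½(2.44)(0.245)² = 0.07323 kg·m².
Added inertia Σmr² = (0.257)(0.109)² + (0.628)(0.214)² + (0.834)(0.0369)² = 0.03295 kg·m²; I_f = 0.07323 + 0.03295 = 0.1062 kg·m².
ω_f = I_p ω_i / I_f = (0.07323)(1.93) / 0.1062 = 1.331 rad/s.
KE_i = ½(0.07323)(1.930 rad/s)² = 0.1364 J; KE_f = ½(0.1062)(1.331)² = 0.09407 J.
Fraction lost = 0.3103.

fraction ≈ 0.310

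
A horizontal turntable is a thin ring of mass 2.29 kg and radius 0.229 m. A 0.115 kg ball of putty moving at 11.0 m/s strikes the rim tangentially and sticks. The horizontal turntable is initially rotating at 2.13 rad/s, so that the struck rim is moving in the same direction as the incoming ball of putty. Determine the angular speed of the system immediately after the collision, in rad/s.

|ω_f| ≈ 4.33 rad/s

About the axle the impulsive forces during the collision are internal, so angular momentum about that axis is conserved.
I_p = (2.29)(0.229)² = 0.1201 kg·m². Taking the sense of the ball of putty's angular momentum as positive, L_{ball} = m v R = (0.115)(11.0)(0.229) = 0.2897 kg·m²/s.
L_i = +I_p ω_p + m v R = +(0.1201)(2.13) + 0.2897 = 0.5455 kg·m²/s.
After sticking, I_f = I_p + m R² = 0.1201 + (0.115)(0.229)² = 0.1261 kg·m².
ω_f = L_i / I_f = 0.5455 / 0.1261 = 4.325 rad/s.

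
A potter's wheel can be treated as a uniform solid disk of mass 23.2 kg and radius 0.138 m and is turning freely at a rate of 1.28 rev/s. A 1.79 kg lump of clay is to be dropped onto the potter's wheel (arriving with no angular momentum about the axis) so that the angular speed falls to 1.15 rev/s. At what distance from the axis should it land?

No external torque acts about the axis; L_before = L_after.
I_p = ½(23.2)(0.138)² = 0.2209 kg·m².
I_p ω_i = (I_p + m r²) ω_f ⇒ m r² = I_p(ω_i/ω_f − 1) = 0.2209(1.28/1.15 − 1) = 0.02497 kg·m².
r = √(0.02497/1.79) = 0.1181 m.

r ≈ 0.118 m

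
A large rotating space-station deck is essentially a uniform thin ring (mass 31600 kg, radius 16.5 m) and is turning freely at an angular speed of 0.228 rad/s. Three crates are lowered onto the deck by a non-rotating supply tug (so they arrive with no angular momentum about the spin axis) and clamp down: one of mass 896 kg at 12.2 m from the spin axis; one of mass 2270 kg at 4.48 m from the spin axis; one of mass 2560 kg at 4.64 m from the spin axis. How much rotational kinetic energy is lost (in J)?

No external torque acts about the spin axis; L_before = L_after.
I_p = (31600)(16.5)² = 8.603e+06 kg·m².
Added inertia Σmr² = (896)(12.2)² + (2270)(4.48)² + (2560)(4.64)² = 2.340e+05 kg·m²; I_f = 8.603e+06 + 2.340e+05 = 8.837e+06 kg·m².
ω_f = I_p ω_i / I_f = (8.603e+06)(0.228) / 8.837e+06 = 0.2220 rad/s.
KE_i = ½(8.603e+06)(0.2280 rad/s)² = 2.236e+05 J; KE_f = ½(8.837e+06)(0.2220)² = 2.177e+05 J.

energy lost ≈ 5920 J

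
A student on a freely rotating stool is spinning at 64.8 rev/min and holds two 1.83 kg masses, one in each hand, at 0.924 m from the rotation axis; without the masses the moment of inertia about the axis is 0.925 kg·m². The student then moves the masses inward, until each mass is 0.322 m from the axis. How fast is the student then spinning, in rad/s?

ω₂ ≈ 21.1 rad/s

With no external torque about the axis, L is conserved: I₁ω₁ = I₂ω₂.
I₁ = 0.925 + 2(1.83)(0.924)² = 4.050 kg·m²; I₂ = 0.925 + 2(1.83)(0.322)² = 1.304 kg·m².
ω₂ = I₁ω₁ / I₂ = (4.050)(64.8 rpm) / (1.304) = 201.2 rpm = 21.07 rad/s.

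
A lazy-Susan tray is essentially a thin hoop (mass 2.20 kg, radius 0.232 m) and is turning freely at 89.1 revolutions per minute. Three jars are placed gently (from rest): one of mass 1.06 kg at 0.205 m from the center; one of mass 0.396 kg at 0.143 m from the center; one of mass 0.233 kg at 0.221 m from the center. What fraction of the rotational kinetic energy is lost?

fraction ≈ 0.351

The added mass arrives with no angular momentum about the center, and any external torque about the center is negligible, so the system's angular momentum is conserved.
I_p = (2.20)(0.232)² = 0.1184 kg·m².
Added inertia Σmr² = (1.06)(0.205)² + (0.396)(0.143)² + (0.233)(0.221)² = 0.06402 kg·m²; I_f = 0.1184 + 0.06402 = 0.1824 kg·m².
ω_f = I_p ω_i / I_f = (0.1184)(89.1) / 0.1824 = 57.83 rpm.
KE_i = ½(0.1184)(9.331 rad/s)² = 5.154 J; KE_f = ½(0.1824)(6.056)² = 3.346 J.
Fraction lost = 0.3509.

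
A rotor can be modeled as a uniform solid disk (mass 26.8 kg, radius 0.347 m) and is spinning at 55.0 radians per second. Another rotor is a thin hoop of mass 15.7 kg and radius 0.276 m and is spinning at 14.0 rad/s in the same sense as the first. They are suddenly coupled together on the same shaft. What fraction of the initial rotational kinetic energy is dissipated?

No external torque acts about the common axis, so total angular momentum is conserved.
Moments of inertia: I_A = ½(26.8)(0.347)² = 1.613 kg·m²; I_B = (15.7)(0.276)² = 1.196 kg·m².
Taking A's sense as positive: L = (1.613)(55.0) + (1.196)(14.0) = 105.5 kg·m²·rad/s.
Combined I = 1.613 + 1.196 = 2.809 kg·m².
ω_f = L / I = 105.5 / 2.809 = 37.55 rad/s.
KE_i = ½ΣIω² = 2558 J; KE_f = ½(2.809)(37.55)² = 1980 J.
Fraction dissipated = (KE_i − KE_f)/KE_i = 0.2257.

fraction ≈ 0.226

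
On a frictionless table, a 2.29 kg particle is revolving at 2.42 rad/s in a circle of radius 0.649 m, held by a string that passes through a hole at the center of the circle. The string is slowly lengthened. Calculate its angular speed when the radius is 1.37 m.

ω₂ ≈ 0.543 rad/s

The constraining force is radial, so m r² ω about the center is conserved.
ω₂ = ω₁ (r₁/r₂)² = (2.42)(0.649/1.37)² = 0.5431 rad/s.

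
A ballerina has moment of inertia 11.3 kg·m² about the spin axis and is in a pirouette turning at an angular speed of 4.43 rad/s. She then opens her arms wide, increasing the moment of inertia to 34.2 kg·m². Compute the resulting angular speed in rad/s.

Angular momentum about the spin axis is conserved since the torque about it is zero.
ω₂ = I₁ω₁ / I₂ = (11.30)(4.43 rad/s) / (34.20) = 1.464 rad/s.

ω₂ ≈ 1.46 rad/s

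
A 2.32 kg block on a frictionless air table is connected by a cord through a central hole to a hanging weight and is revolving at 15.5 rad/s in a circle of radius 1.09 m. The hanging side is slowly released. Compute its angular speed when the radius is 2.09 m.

ω₂ ≈ 4.22 rad/s

The constraining force is radial, so m r² ω about the center is conserved.
ω₂ = ω₁ (r₁/r₂)² = (15.5)(1.09/2.09)² = 4.216 rad/s.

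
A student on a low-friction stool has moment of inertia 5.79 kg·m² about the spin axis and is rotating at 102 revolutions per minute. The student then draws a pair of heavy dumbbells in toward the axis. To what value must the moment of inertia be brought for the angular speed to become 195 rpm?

I₂ ≈ 3.03 kg·m²

Angular momentum about the spin axis is conserved since the torque about it is zero.
I₂ = I₁ω₁ / ω₂ = (5.79)(102) / (195) = 3.029 kg·m².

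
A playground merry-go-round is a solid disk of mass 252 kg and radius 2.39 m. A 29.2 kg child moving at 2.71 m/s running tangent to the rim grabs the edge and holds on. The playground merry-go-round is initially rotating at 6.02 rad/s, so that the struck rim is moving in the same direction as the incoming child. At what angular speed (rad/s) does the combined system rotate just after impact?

About the axle the impulsive forces during the collision are internal, so angular momentum about that axis is conserved.
I_p = ½(252)(2.39)² = 719.7 kg·m². Taking the sense of the child's angular momentum as positive, L_{child} = m v R = (29.2)(2.71)(2.39) = 189.1 kg·m²/s.
L_i = +I_p ω_p + m v R = +(719.7)(6.02) + 189.1 = 4522 kg·m²/s.
After sticking, I_f = I_p + m R² = 719.7 + (29.2)(2.39)² = 886.5 kg·m².
ω_f = L_i / I_f = 4522 / 886.5 = 5.101 rad/s.

|ω_f| ≈ 5.10 rad/s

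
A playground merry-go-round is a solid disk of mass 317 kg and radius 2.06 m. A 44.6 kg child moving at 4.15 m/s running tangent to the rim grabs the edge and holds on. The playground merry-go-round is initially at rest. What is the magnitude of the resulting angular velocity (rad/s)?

|ω_f| ≈ 0.442 rad/s

The axle reaction passes through the axle and exerts no torque about it; angular momentum about the axle is conserved through the impact.
I_p = ½(317)(2.06)² = 672.6 kg·m². Taking the sense of the child's angular momentum as positive, L_{child} = m v R = (44.6)(4.15)(2.06) = 381.3 kg·m²/s.
L_i = 0 + 381.3 = 381.3 kg·m²/s.
After sticking, I_f = I_p + m R² = 672.6 + (44.6)(2.06)² = 861.9 kg·m².
ω_f = L_i / I_f = 381.3 / 861.9 = 0.4424 rad/s.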